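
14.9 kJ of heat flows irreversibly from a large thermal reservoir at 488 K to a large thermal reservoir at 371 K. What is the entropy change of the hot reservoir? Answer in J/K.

ΔS_hot = -30.5 J/K

The hot reservoir loses heat Q, so ΔS_hot = −Q/T_H = −14900/488 = -30.5 J/K.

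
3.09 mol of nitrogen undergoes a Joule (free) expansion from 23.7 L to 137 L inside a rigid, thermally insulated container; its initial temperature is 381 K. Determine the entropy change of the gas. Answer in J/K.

ΔS_gas = 45.1 J/K

For an ideal gas in free expansion Q = 0 and W = 0, so T is unchanged.
Entropy is a state function; using a reversible isothermal path, ΔS_gas = nR ln(V₂/V₁) = 3.09 × 8.314 × ln(137/23.7) = 45.1 J/K.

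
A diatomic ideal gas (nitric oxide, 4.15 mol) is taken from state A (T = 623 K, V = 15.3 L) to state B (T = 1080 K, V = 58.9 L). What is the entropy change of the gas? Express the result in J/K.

ΔS = 94 J/K

Entropy is a state function: ΔS = nC_V ln(T₂/T₁) + nR ln(V₂/V₁), with C_V = 5R/2 = 20.79 J mol⁻¹ K⁻¹ for a diatomic ideal gas.
ΔS = 4.15 × [20.79 × ln(1080/623) + 8.314 × ln(58.9/15.3)] = 94 J/K.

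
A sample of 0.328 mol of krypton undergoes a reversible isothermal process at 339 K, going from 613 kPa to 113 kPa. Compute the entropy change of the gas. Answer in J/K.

For an isothermal ideal gas ΔS_gas = nR ln(P₁/P₂) = 0.328 × 8.314 × ln(613/113) = 4.61 J/K.

ΔS_gas = 4.61 J/K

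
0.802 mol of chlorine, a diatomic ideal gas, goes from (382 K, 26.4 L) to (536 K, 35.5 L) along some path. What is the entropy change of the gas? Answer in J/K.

Entropy is a state function: ΔS = nC_V ln(T₂/T₁) + nR ln(V₂/V₁), with C_V = 5R/2 = 20.79 J mol⁻¹ K⁻¹ for a diatomic ideal gas.
ΔS = 0.802 × [20.79 × ln(536/382) + 8.314 × ln(35.5/26.4)] = 7.62 J/K.

ΔS = 7.62 J/K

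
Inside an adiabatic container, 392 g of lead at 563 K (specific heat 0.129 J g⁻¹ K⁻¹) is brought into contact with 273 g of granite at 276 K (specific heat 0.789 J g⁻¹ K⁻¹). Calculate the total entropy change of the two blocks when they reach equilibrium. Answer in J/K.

ΔS_total = 11.9 J/K

Energy balance: T_f = (m₁c₁T₁ + m₂c₂T₂)/(m₁c₁ + m₂c₂) = 330.57 K.
ΔS₁ = m₁c₁ ln(T_f/T₁) = 50.568 × ln(330.57/563) = -26.93 J/K.
ΔS₂ = m₂c₂ ln(T_f/T₂) = 215.397 × ln(330.57/276) = 38.86 J/K.
ΔS_total = -26.93 + 38.86 = 11.9 J/K.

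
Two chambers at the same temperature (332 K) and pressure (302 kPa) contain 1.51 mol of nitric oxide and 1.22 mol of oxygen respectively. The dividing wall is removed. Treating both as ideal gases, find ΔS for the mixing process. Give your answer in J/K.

Mole fractions: x_A = 1.51/2.73 = 0.553, x_B = 0.447.
ΔS_mix = −R(n_A ln x_A + n_B ln x_B) = −8.314 × (1.51 ln 0.553 + 1.22 ln 0.447) = 15.6 J/K.

ΔS_mix = 15.6 J/K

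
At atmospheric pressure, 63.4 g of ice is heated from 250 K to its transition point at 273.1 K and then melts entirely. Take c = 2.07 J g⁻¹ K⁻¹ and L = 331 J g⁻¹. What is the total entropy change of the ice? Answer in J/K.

ΔS = 88.4 J/K

Warming step: ΔS₁ = m c ln(T_tr/T_i) = 63.4 × 2.07 × ln(273.1/250) = 11.6 J/K.
Phase change: ΔS₂ = +mL/T_tr = 63.4 × 331 / 273.1 = 76.84 J/K.
ΔS_total = (11.6) + (76.84) = 88.4 J/K.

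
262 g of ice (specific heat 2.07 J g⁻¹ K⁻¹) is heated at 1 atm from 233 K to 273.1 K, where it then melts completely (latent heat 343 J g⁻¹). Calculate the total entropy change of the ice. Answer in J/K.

Warming step: ΔS₁ = m c ln(T_tr/T_i) = 262 × 2.07 × ln(273.1/233) = 86.12 J/K.
Phase change: ΔS₂ = +mL/T_tr = 262 × 343 / 273.1 = 329.1 J/K.
ΔS_total = (86.12) + (329.1) = 415 J/K.

ΔS = 415 J/K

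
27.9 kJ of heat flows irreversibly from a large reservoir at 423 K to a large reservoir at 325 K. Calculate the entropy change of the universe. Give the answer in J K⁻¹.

ΔS_total = 19.9 J/K

ΔS_hot = −Q/T_H = −27900/423 = -65.96 J/K and ΔS_cold = +Q/T_C = 27900/325 = 85.85 J/K.
ΔS_total = -65.96 + 85.85 = 19.9 J/K, positive as the second law requires.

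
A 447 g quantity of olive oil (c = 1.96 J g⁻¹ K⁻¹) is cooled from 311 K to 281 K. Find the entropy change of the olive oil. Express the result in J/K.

ΔS = ∫dQ_rev/T = m c ln(T₂/T₁) = 447 × 1.96 × ln(281/311) = -88.9 J/K.

ΔS = -88.9 J/K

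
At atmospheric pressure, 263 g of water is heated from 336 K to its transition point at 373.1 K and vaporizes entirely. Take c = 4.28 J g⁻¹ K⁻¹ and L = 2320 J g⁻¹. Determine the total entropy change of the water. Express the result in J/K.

ΔS = 1750 J/K

Warming step: ΔS₁ = m c ln(T_tr/T_i) = 263 × 4.28 × ln(373.1/336) = 117.9 J/K.
Phase change: ΔS₂ = +mL/T_tr = 263 × 2320 / 373.1 = 1635 J/K.
ΔS_total = (117.9) + (1635) = 1750 J/K.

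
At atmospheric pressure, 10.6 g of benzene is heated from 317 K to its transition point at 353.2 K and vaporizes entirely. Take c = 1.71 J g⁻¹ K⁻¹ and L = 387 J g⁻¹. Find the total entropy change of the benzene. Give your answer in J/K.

ΔS = 13.6 J/K

Warming step: ΔS₁ = m c ln(T_tr/T_i) = 10.6 × 1.71 × ln(353.2/317) = 1.96 J/K.
Phase change: ΔS₂ = +mL/T_tr = 10.6 × 387 / 353.2 = 11.61 J/K.
ΔS_total = (1.96) + (11.61) = 13.6 J/K.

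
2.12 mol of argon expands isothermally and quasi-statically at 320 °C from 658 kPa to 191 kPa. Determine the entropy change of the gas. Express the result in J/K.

ΔS_gas = 21.8 J/K

For an isothermal ideal gas ΔS_gas = nR ln(P₁/P₂) = 2.12 × 8.314 × ln(658/191) = 21.8 J/K.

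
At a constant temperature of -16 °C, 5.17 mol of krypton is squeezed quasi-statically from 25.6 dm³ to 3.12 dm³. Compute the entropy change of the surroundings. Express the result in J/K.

For an isothermal ideal gas ΔS_gas = nR ln(V₂/V₁) = 5.17 × 8.314 × ln(3.12/25.6) = -90.5 J/K.
The process is reversible, so ΔS_surr = −ΔS_gas = 90.5 J/K and ΔS_universe = 0.

ΔS_surr = 90.5 J/K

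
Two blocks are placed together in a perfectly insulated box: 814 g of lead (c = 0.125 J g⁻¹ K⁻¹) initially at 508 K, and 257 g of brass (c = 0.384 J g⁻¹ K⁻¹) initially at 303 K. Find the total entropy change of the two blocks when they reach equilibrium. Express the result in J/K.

Energy balance: T_f = (m₁c₁T₁ + m₂c₂T₂)/(m₁c₁ + m₂c₂) = 407.07 K.
ΔS₁ = m₁c₁ ln(T_f/T₁) = 101.75 × ln(407.07/508) = -22.54 J/K.
ΔS₂ = m₂c₂ ln(T_f/T₂) = 98.688 × ln(407.07/303) = 29.14 J/K.
ΔS_total = -22.54 + 29.14 = 6.6 J/K.

ΔS_total = 6.6 J/K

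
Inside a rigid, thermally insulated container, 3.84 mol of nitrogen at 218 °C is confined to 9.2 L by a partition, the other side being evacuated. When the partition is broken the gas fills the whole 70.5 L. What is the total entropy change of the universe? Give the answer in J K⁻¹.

No heat is exchanged and no work is done, so the ideal-gas temperature stays constant.
Entropy is a state function; using a reversible isothermal path, ΔS_gas = nR ln(V₂/V₁) = 3.84 × 8.314 × ln(70.5/9.2) = 65 J/K.
The insulated surroundings exchange no heat, so ΔS_surr = 0 and ΔS_universe = ΔS_gas.

ΔS_universe = 65 J/K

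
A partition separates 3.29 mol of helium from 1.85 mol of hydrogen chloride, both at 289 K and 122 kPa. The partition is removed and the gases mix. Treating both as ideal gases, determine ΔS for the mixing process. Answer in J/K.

ΔS_mix = 27.9 J/K

Mole fractions: x_A = 3.29/5.14 = 0.64, x_B = 0.36.
ΔS_mix = −R(n_A ln x_A + n_B ln x_B) = −8.314 × (3.29 ln 0.64 + 1.85 ln 0.36) = 27.9 J/K.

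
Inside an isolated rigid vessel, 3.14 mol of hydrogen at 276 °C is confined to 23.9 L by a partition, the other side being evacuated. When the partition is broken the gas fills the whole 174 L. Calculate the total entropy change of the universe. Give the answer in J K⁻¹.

For an ideal gas in free expansion Q = 0 and W = 0, so T is unchanged.
Entropy is a state function; using a reversible isothermal path, ΔS_gas = nR ln(V₂/V₁) = 3.14 × 8.314 × ln(174/23.9) = 51.8 J/K.
The insulated surroundings exchange no heat, so ΔS_surr = 0 and ΔS_universe = ΔS_gas.

ΔS_universe = 51.8 J/K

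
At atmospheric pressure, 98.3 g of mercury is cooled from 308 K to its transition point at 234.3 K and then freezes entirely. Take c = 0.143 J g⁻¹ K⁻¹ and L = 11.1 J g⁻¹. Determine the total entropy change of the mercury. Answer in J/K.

ΔS = -8.5 J/K

Cooling step: ΔS₁ = m c ln(T_tr/T_i) = 98.3 × 0.143 × ln(234.3/308) = -3.845 J/K.
Phase change: ΔS₂ = −mL/T_tr = −98.3 × 11.1 / 234.3 = -4.657 J/K.
ΔS_total = (-3.845) + (-4.657) = -8.5 J/K.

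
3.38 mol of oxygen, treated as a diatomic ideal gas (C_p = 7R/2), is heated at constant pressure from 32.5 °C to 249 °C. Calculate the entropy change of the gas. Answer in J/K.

In kelvin: T₁ = 305.65 K, T₂ = 522.15 K. At constant pressure, ΔS = nC_p ln(T₂/T₁) with C_p = 7R/2 = 29.1 J mol⁻¹ K⁻¹.
ΔS = 3.38 × 29.1 × ln(522.15/305.65) = 52.7 J/K.

ΔS = 52.7 J/K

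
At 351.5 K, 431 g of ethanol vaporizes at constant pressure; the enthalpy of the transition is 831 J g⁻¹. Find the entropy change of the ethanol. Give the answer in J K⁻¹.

Heat absorbed by the substance: Q = mL = 431 × 831 = 358161 J.
At constant T, ΔS = Q_rev/T = 358161 / 351.5 = 1020 J/K.

ΔS = 1020 J/K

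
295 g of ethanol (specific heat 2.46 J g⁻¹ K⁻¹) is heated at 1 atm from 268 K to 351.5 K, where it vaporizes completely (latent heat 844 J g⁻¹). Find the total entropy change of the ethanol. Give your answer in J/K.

ΔS = 905 J/K

Warming step: ΔS₁ = m c ln(T_tr/T_i) = 295 × 2.46 × ln(351.5/268) = 196.8 J/K.
Phase change: ΔS₂ = +mL/T_tr = 295 × 844 / 351.5 = 708.3 J/K.
ΔS_total = (196.8) + (708.3) = 905 J/K.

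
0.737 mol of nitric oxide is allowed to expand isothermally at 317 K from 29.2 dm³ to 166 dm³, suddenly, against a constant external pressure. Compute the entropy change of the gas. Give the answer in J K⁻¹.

ΔS_gas = 10.6 J/K

Entropy is a state function, so ΔS_gas depends only on the end states.
For an isothermal ideal gas ΔS_gas = nR ln(V₂/V₁) = 0.737 × 8.314 × ln(166/29.2) = 10.6 J/K.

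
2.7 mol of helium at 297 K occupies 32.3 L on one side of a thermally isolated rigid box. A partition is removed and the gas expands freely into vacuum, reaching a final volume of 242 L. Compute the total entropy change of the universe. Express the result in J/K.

No heat is exchanged and no work is done, so the ideal-gas temperature stays constant.
Entropy is a state function; using a reversible isothermal path, ΔS_gas = nR ln(V₂/V₁) = 2.7 × 8.314 × ln(242/32.3) = 45.2 J/K.
The insulated surroundings exchange no heat, so ΔS_surr = 0 and ΔS_universe = ΔS_gas.

ΔS_universe = 45.2 J/K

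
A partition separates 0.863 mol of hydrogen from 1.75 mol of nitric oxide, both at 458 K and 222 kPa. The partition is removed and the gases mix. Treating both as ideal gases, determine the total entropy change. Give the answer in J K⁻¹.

Mole fractions: x_A = 0.863/2.61 = 0.33, x_B = 0.67.
ΔS_mix = −R(n_A ln x_A + n_B ln x_B) = −8.314 × (0.863 ln 0.33 + 1.75 ln 0.67) = 13.8 J/K.

ΔS_mix = 13.8 J/K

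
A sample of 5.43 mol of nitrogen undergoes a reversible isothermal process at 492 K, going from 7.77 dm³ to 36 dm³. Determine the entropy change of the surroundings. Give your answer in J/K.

ΔS_surr = -69.2 J/K

For an isothermal ideal gas ΔS_gas = nR ln(V₂/V₁) = 5.43 × 8.314 × ln(36/7.77) = 69.2 J/K.
The process is reversible, so ΔS_surr = −ΔS_gas = -69.2 J/K and ΔS_universe = 0.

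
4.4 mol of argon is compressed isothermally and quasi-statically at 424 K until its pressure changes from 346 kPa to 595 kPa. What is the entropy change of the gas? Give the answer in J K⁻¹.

For an isothermal ideal gas ΔS_gas = nR ln(P₁/P₂) = 4.4 × 8.314 × ln(346/595) = -19.8 J/K.

ΔS_gas = -19.8 J/K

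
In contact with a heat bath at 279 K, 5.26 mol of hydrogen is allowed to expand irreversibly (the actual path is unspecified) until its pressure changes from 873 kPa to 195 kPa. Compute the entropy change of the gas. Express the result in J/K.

Entropy is a state function, so ΔS_gas depends only on the end states.
For an isothermal ideal gas ΔS_gas = nR ln(P₁/P₂) = 5.26 × 8.314 × ln(873/195) = 65.6 J/K.

ΔS_gas = 65.6 J/K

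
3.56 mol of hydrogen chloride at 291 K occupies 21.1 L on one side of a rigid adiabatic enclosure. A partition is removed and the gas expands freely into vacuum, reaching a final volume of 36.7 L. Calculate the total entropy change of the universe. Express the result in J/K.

For an ideal gas in free expansion Q = 0 and W = 0, so T is unchanged.
Entropy is a state function; using a reversible isothermal path, ΔS_gas = nR ln(V₂/V₁) = 3.56 × 8.314 × ln(36.7/21.1) = 16.4 J/K.
The insulated surroundings exchange no heat, so ΔS_surr = 0 and ΔS_universe = ΔS_gas.

ΔS_universe = 16.4 J/K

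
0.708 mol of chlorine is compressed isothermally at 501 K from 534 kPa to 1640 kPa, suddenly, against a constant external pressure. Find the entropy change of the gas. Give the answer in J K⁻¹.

Entropy is a state function, so ΔS_gas depends only on the end states.
For an isothermal ideal gas ΔS_gas = nR ln(P₁/P₂) = 0.708 × 8.314 × ln(534/1640) = -6.6 J/K.

ΔS_gas = -6.6 J/K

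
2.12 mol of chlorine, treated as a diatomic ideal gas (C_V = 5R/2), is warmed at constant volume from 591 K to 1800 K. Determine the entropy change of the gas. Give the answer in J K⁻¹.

At constant volume, ΔS = nC_V ln(T₂/T₁) with C_V = 5R/2 = 20.79 J mol⁻¹ K⁻¹.
ΔS = 2.12 × 20.79 × ln(1800/591) = 49.1 J/K.

ΔS = 49.1 J/K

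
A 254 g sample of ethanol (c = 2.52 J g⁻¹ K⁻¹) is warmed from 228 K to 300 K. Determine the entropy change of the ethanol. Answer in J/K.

ΔS = ∫dQ_rev/T = m c ln(T₂/T₁) = 254 × 2.52 × ln(300/228) = 176 J/K.

ΔS = 176 J/K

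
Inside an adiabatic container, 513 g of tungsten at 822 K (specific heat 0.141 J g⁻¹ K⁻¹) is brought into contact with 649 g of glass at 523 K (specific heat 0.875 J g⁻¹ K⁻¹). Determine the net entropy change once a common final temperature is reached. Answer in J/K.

ΔS_total = 7.37 J/K

Energy balance: T_f = (m₁c₁T₁ + m₂c₂T₂)/(m₁c₁ + m₂c₂) = 556.78 K.
ΔS₁ = m₁c₁ ln(T_f/T₁) = 72.333 × ln(556.78/822) = -28.179 J/K.
ΔS₂ = m₂c₂ ln(T_f/T₂) = 567.875 × ln(556.78/523) = 35.545 J/K.
ΔS_total = -28.179 + 35.545 = 7.37 J/K.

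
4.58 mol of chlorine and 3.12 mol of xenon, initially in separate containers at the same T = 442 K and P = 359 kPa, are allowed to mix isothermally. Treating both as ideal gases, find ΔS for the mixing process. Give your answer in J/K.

ΔS_mix = 43.2 J/K

Mole fractions: x_A = 4.58/7.7 = 0.595, x_B = 0.405.
ΔS_mix = −R(n_A ln x_A + n_B ln x_B) = −8.314 × (4.58 ln 0.595 + 3.12 ln 0.405) = 43.2 J/K.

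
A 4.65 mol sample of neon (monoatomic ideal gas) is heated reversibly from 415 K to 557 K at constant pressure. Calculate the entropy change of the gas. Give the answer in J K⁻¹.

At constant pressure, ΔS = nC_p ln(T₂/T₁) with C_p = 5R/2 = 20.79 J mol⁻¹ K⁻¹.
ΔS = 4.65 × 20.79 × ln(557/415) = 28.4 J/K.

ΔS = 28.4 J/K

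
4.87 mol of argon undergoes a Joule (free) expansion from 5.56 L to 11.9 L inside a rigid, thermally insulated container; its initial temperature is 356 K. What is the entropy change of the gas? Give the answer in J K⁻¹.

ΔS_gas = 30.8 J/K

No heat is exchanged and no work is done, so the ideal-gas temperature stays constant.
Entropy is a state function; using a reversible isothermal path, ΔS_gas = nR ln(V₂/V₁) = 4.87 × 8.314 × ln(11.9/5.56) = 30.8 J/K.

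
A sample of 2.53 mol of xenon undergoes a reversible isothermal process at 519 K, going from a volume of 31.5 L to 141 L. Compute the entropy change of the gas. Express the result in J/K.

ΔS_gas = 31.5 J/K

For an isothermal ideal gas ΔS_gas = nR ln(V₂/V₁) = 2.53 × 8.314 × ln(141/31.5) = 31.5 J/K.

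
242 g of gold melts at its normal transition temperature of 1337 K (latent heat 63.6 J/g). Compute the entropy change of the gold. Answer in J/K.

ΔS = 11.5 J/K

Heat absorbed by the substance: Q = mL = 242 × 63.6 = 15391.2 J.
At constant T, ΔS = Q_rev/T = 15391.2 / 1337 = 11.5 J/K.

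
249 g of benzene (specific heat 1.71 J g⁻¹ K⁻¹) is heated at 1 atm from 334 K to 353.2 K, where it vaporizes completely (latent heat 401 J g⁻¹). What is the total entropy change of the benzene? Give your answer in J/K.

ΔS = 306 J/K

Warming step: ΔS₁ = m c ln(T_tr/T_i) = 249 × 1.71 × ln(353.2/334) = 23.8 J/K.
Phase change: ΔS₂ = +mL/T_tr = 249 × 401 / 353.2 = 282.7 J/K.
ΔS_total = (23.8) + (282.7) = 306 J/K.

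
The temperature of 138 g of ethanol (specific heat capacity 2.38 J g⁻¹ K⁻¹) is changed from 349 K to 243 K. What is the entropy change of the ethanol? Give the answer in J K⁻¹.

ΔS = -119 J/K

ΔS = ∫dQ_rev/T = m c ln(T₂/T₁) = 138 × 2.38 × ln(243/349) = -119 J/K.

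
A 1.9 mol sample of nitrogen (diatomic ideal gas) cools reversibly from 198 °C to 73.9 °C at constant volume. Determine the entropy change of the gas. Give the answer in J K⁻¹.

ΔS = -12.1 J/K

In kelvin: T₁ = 471.15 K, T₂ = 347.05 K. At constant volume, ΔS = nC_V ln(T₂/T₁) with C_V = 5R/2 = 20.79 J mol⁻¹ K⁻¹.
ΔS = 1.9 × 20.79 × ln(347.05/471.15) = -12.1 J/K.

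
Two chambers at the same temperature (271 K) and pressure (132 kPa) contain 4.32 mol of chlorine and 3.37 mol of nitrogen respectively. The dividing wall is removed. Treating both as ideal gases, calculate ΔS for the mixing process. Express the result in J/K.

ΔS_mix = 43.8 J/K

Mole fractions: x_A = 4.32/7.69 = 0.562, x_B = 0.438.
ΔS_mix = −R(n_A ln x_A + n_B ln x_B) = −8.314 × (4.32 ln 0.562 + 3.37 ln 0.438) = 43.8 J/K.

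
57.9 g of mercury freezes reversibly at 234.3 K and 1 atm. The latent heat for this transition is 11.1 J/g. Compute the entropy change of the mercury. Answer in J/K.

ΔS = -2.74 J/K

Heat released by the substance: Q = −mL = −57.9 × 11.1 = −642.69 J.
At constant T, ΔS = Q_rev/T = −642.69 / 234.3 = -2.74 J/K.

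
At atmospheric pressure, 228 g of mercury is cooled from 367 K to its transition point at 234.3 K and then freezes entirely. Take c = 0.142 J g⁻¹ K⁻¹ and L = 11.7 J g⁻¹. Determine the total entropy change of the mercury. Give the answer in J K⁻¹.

Cooling step: ΔS₁ = m c ln(T_tr/T_i) = 228 × 0.142 × ln(234.3/367) = -14.53 J/K.
Phase change: ΔS₂ = −mL/T_tr = −228 × 11.7 / 234.3 = -11.39 J/K.
ΔS_total = (-14.53) + (-11.39) = -25.9 J/K.

ΔS = -25.9 J/K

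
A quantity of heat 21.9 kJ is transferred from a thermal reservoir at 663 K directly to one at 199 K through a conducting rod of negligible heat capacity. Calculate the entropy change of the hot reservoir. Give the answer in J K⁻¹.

ΔS_hot = -33 J/K

The hot reservoir loses heat Q, so ΔS_hot = −Q/T_H = −21900/663 = -33 J/K.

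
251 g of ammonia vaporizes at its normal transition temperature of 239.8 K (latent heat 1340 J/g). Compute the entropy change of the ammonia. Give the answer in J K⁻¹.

ΔS = 1400 J/K

Heat absorbed by the substance: Q = mL = 251 × 1340 = 336340 J.
At constant T, ΔS = Q_rev/T = 336340 / 239.8 = 1400 J/K.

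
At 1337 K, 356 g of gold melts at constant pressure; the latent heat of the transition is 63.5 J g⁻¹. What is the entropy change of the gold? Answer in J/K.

ΔS = 16.9 J/K

Heat absorbed by the substance: Q = mL = 356 × 63.5 = 22606 J.
At constant T, ΔS = Q_rev/T = 22606 / 1337 = 16.9 J/K.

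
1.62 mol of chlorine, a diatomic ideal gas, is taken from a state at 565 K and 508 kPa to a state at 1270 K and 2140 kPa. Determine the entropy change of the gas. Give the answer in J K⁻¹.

ΔS = 18.8 J/K

ΔS = nC_p ln(T₂/T₁) − nR ln(P₂/P₁), with C_p = 7R/2 = 29.1 J mol⁻¹ K⁻¹ for a diatomic ideal gas.
ΔS = 1.62 × [29.1 × ln(1270/565) − 8.314 × ln(2140/508)] = 18.8 J/K.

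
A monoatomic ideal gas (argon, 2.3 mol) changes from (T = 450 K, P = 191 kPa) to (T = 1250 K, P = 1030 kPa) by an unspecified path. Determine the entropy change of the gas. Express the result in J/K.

ΔS = 16.6 J/K

ΔS = nC_p ln(T₂/T₁) − nR ln(P₂/P₁), with C_p = 5R/2 = 20.79 J mol⁻¹ K⁻¹ for a monoatomic ideal gas.
ΔS = 2.3 × [20.79 × ln(1250/450) − 8.314 × ln(1030/191)] = 16.6 J/K.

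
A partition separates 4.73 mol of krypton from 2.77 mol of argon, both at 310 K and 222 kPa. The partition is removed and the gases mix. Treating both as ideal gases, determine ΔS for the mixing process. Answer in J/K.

ΔS_mix = 41.1 J/K

Mole fractions: x_A = 4.73/7.5 = 0.631, x_B = 0.369.
ΔS_mix = −R(n_A ln x_A + n_B ln x_B) = −8.314 × (4.73 ln 0.631 + 2.77 ln 0.369) = 41.1 J/K.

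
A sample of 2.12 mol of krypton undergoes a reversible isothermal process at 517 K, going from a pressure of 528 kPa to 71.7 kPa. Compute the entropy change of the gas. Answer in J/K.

ΔS_gas = 35.2 J/K

For an isothermal ideal gas ΔS_gas = nR ln(P₁/P₂) = 2.12 × 8.314 × ln(528/71.7) = 35.2 J/K.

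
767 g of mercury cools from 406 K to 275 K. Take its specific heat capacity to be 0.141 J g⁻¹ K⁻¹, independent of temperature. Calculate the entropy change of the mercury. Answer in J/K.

ΔS = ∫dQ_rev/T = m c ln(T₂/T₁) = 767 × 0.141 × ln(275/406) = -42.1 J/K.

ΔS = -42.1 J/K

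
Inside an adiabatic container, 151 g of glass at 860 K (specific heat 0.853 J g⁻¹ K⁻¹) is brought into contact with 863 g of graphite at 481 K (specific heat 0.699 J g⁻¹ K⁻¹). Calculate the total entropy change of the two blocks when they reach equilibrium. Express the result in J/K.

ΔS_total = 20.2 J/K

Energy balance: T_f = (m₁c₁T₁ + m₂c₂T₂)/(m₁c₁ + m₂c₂) = 547.69 K.
ΔS₁ = m₁c₁ ln(T_f/T₁) = 128.803 × ln(547.69/860) = -58.12 J/K.
ΔS₂ = m₂c₂ ln(T_f/T₂) = 603.237 × ln(547.69/481) = 78.32 J/K.
ΔS_total = -58.12 + 78.32 = 20.2 J/K.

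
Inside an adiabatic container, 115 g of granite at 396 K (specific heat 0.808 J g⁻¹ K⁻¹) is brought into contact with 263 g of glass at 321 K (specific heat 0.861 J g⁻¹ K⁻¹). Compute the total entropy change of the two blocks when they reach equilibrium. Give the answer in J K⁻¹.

Energy balance: T_f = (m₁c₁T₁ + m₂c₂T₂)/(m₁c₁ + m₂c₂) = 342.82 K.
ΔS₁ = m₁c₁ ln(T_f/T₁) = 92.92 × ln(342.82/396) = -13.4 J/K.
ΔS₂ = m₂c₂ ln(T_f/T₂) = 226.443 × ln(342.82/321) = 14.89 J/K.
ΔS_total = -13.4 + 14.89 = 1.49 J/K.

ΔS_total = 1.49 J/K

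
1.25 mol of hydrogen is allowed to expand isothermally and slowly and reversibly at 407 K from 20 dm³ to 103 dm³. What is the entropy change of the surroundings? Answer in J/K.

For an isothermal ideal gas ΔS_gas = nR ln(V₂/V₁) = 1.25 × 8.314 × ln(103/20) = 17 J/K.
The process is reversible, so ΔS_surr = −ΔS_gas = -17 J/K and ΔS_universe = 0.

ΔS_surr = -17 J/K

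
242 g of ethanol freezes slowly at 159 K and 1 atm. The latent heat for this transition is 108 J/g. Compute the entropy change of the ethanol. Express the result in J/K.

Heat released by the substance: Q = −mL = −242 × 108 = −26136 J.
At constant T, ΔS = Q_rev/T = −26136 / 159 = -164 J/K.

ΔS = -164 J/K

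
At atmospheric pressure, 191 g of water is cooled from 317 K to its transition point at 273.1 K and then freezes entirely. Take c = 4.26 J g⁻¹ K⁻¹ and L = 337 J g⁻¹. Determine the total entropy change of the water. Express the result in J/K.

Cooling step: ΔS₁ = m c ln(T_tr/T_i) = 191 × 4.26 × ln(273.1/317) = -121.3 J/K.
Phase change: ΔS₂ = −mL/T_tr = −191 × 337 / 273.1 = -235.7 J/K.
ΔS_total = (-121.3) + (-235.7) = -357 J/K.

ΔS = -357 J/K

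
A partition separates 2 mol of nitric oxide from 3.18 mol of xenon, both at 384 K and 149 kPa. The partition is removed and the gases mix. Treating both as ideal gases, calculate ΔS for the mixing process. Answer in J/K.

ΔS_mix = 28.7 J/K

Mole fractions: x_A = 2/5.18 = 0.386, x_B = 0.614.
ΔS_mix = −R(n_A ln x_A + n_B ln x_B) = −8.314 × (2 ln 0.386 + 3.18 ln 0.614) = 28.7 J/K.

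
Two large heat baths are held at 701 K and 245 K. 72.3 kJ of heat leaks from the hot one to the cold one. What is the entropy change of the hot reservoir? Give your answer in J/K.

The hot reservoir loses heat Q, so ΔS_hot = −Q/T_H = −72300/701 = -103 J/K.

ΔS_hot = -103 J/K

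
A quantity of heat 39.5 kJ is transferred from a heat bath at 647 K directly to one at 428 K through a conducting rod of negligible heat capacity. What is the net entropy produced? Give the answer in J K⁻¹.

ΔS_hot = −Q/T_H = −39500/647 = -61.05 J/K and ΔS_cold = +Q/T_C = 39500/428 = 92.29 J/K.
ΔS_total = -61.05 + 92.29 = 31.2 J/K, positive as the second law requires.

ΔS_total = 31.2 J/K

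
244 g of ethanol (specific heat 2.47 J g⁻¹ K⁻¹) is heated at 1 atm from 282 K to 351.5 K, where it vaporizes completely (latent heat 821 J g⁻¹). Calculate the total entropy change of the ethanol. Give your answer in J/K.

ΔS = 703 J/K

Warming step: ΔS₁ = m c ln(T_tr/T_i) = 244 × 2.47 × ln(351.5/282) = 132.8 J/K.
Phase change: ΔS₂ = +mL/T_tr = 244 × 821 / 351.5 = 569.9 J/K.
ΔS_total = (132.8) + (569.9) = 703 J/K.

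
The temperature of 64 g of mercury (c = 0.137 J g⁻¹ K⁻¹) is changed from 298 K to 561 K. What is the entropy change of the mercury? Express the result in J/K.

ΔS = 5.55 J/K

ΔS = ∫dQ_rev/T = m c ln(T₂/T₁) = 64 × 0.137 × ln(561/298) = 5.55 J/K.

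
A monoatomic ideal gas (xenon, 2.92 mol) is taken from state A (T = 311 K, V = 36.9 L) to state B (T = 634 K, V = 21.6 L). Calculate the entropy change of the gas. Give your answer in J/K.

ΔS = 12.9 J/K

Entropy is a state function: ΔS = nC_V ln(T₂/T₁) + nR ln(V₂/V₁), with C_V = 3R/2 = 12.47 J mol⁻¹ K⁻¹ for a monoatomic ideal gas.
ΔS = 2.92 × [12.47 × ln(634/311) + 8.314 × ln(21.6/36.9)] = 12.9 J/K.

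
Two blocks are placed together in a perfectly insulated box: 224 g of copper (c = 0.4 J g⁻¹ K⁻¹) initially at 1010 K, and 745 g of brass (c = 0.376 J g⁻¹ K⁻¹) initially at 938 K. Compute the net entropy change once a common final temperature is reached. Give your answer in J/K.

ΔS_total = 0.188 J/K

Energy balance: T_f = (m₁c₁T₁ + m₂c₂T₂)/(m₁c₁ + m₂c₂) = 955.45 K.
ΔS₁ = m₁c₁ ln(T_f/T₁) = 89.6 × ln(955.45/1010) = -4.975 J/K.
ΔS₂ = m₂c₂ ln(T_f/T₂) = 280.12 × ln(955.45/938) = 5.163 J/K.
ΔS_total = -4.975 + 5.163 = 0.188 J/K.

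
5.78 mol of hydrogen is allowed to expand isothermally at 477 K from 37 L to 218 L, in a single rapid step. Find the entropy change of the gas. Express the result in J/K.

Entropy is a state function, so ΔS_gas depends only on the end states.
For an isothermal ideal gas ΔS_gas = nR ln(V₂/V₁) = 5.78 × 8.314 × ln(218/37) = 85.2 J/K.

ΔS_gas = 85.2 J/K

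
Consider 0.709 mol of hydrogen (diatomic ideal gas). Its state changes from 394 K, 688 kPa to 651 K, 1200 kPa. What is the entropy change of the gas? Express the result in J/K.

ΔS = nC_p ln(T₂/T₁) − nR ln(P₂/P₁), with C_p = 7R/2 = 29.1 J mol⁻¹ K⁻¹ for a diatomic ideal gas.
ΔS = 0.709 × [29.1 × ln(651/394) − 8.314 × ln(1200/688)] = 7.08 J/K.

ΔS = 7.08 J/K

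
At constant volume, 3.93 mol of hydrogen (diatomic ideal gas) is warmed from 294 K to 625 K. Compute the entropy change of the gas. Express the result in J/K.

ΔS = 61.6 J/K

At constant volume, ΔS = nC_V ln(T₂/T₁) with C_V = 5R/2 = 20.79 J mol⁻¹ K⁻¹.
ΔS = 3.93 × 20.79 × ln(625/294) = 61.6 J/K.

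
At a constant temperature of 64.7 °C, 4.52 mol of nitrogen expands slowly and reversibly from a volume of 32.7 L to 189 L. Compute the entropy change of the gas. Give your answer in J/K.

ΔS_gas = 65.9 J/K

For an isothermal ideal gas ΔS_gas = nR ln(V₂/V₁) = 4.52 × 8.314 × ln(189/32.7) = 65.9 J/K.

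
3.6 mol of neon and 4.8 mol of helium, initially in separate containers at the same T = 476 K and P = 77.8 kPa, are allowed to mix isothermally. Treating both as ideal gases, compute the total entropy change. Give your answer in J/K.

Mole fractions: x_A = 3.6/8.4 = 0.429, x_B = 0.571.
ΔS_mix = −R(n_A ln x_A + n_B ln x_B) = −8.314 × (3.6 ln 0.429 + 4.8 ln 0.571) = 47.7 J/K.

ΔS_mix = 47.7 J/K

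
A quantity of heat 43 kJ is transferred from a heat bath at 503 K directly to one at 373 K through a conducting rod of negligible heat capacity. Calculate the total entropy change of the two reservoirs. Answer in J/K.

ΔS_total = 29.8 J/K

ΔS_hot = −Q/T_H = −43000/503 = -85.49 J/K and ΔS_cold = +Q/T_C = 43000/373 = 115.3 J/K.
ΔS_total = -85.49 + 115.3 = 29.8 J/K, positive as the second law requires.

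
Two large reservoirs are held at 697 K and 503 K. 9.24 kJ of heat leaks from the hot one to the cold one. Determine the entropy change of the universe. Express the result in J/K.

ΔS_total = 5.11 J/K

ΔS_hot = −Q/T_H = −9240/697 = -13.26 J/K and ΔS_cold = +Q/T_C = 9240/503 = 18.37 J/K.
ΔS_total = -13.26 + 18.37 = 5.11 J/K, positive as the second law requires.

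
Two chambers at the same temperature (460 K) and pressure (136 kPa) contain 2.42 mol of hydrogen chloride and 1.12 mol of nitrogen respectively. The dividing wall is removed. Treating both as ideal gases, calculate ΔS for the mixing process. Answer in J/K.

ΔS_mix = 18.4 J/K

Mole fractions: x_A = 2.42/3.54 = 0.684, x_B = 0.316.
ΔS_mix = −R(n_A ln x_A + n_B ln x_B) = −8.314 × (2.42 ln 0.684 + 1.12 ln 0.316) = 18.4 J/K.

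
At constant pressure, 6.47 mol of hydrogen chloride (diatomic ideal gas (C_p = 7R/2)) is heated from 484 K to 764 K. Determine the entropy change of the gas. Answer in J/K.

At constant pressure, ΔS = nC_p ln(T₂/T₁) with C_p = 7R/2 = 29.1 J mol⁻¹ K⁻¹.
ΔS = 6.47 × 29.1 × ln(764/484) = 85.9 J/K.

ΔS = 85.9 J/K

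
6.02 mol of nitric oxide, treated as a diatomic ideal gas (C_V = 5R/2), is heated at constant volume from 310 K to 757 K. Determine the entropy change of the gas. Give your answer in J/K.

ΔS = 112 J/K

At constant volume, ΔS = nC_V ln(T₂/T₁) with C_V = 5R/2 = 20.79 J mol⁻¹ K⁻¹.
ΔS = 6.02 × 20.79 × ln(757/310) = 112 J/K.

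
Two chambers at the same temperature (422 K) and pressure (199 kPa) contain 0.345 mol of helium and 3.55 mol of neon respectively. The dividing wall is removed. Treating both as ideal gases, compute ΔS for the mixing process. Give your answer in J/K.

ΔS_mix = 9.69 J/K

Mole fractions: x_A = 0.345/3.89 = 0.0886, x_B = 0.911.
ΔS_mix = −R(n_A ln x_A + n_B ln x_B) = −8.314 × (0.345 ln 0.0886 + 3.55 ln 0.911) = 9.69 J/K.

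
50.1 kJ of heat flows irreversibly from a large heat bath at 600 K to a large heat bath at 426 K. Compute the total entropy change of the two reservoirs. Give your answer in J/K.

ΔS_total = 34.1 J/K

ΔS_hot = −Q/T_H = −50100/600 = -83.5 J/K and ΔS_cold = +Q/T_C = 50100/426 = 117.6 J/K.
ΔS_total = -83.5 + 117.6 = 34.1 J/K, positive as the second law requires.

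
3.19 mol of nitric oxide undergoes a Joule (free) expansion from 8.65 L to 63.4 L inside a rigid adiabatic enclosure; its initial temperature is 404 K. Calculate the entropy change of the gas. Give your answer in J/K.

ΔS_gas = 52.8 J/K

No heat is exchanged and no work is done, so the ideal-gas temperature stays constant.
Entropy is a state function; using a reversible isothermal path, ΔS_gas = nR ln(V₂/V₁) = 3.19 × 8.314 × ln(63.4/8.65) = 52.8 J/K.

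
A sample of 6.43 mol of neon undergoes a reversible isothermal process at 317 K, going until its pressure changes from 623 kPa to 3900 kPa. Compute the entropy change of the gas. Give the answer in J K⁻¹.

For an isothermal ideal gas ΔS_gas = nR ln(P₁/P₂) = 6.43 × 8.314 × ln(623/3900) = -98.1 J/K.

ΔS_gas = -98.1 J/K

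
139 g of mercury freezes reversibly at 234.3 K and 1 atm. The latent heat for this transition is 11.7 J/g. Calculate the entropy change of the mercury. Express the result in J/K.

Heat released by the substance: Q = −mL = −139 × 11.7 = −1626.3 J.
At constant T, ΔS = Q_rev/T = −1626.3 / 234.3 = -6.94 J/K.

ΔS = -6.94 J/K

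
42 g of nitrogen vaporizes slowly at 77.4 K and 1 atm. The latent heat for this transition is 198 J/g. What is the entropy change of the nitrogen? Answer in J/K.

ΔS = 107 J/K

Heat absorbed by the substance: Q = mL = 42 × 198 = 8316 J.
At constant T, ΔS = Q_rev/T = 8316 / 77.4 = 107 J/K.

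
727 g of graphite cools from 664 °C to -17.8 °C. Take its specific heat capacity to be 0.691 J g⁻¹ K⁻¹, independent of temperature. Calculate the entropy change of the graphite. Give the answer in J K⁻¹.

ΔS = -653 J/K

In kelvin: T₁ = 937.15 K, T₂ = 255.35 K. ΔS = ∫dQ_rev/T = m c ln(T₂/T₁) = 727 × 0.691 × ln(255.35/937.15) = -653 J/K.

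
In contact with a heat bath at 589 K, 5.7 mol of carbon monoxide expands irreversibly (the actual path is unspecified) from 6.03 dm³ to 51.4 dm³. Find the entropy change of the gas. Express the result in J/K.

Entropy is a state function, so ΔS_gas depends only on the end states.
For an isothermal ideal gas ΔS_gas = nR ln(V₂/V₁) = 5.7 × 8.314 × ln(51.4/6.03) = 102 J/K.

ΔS_gas = 102 J/K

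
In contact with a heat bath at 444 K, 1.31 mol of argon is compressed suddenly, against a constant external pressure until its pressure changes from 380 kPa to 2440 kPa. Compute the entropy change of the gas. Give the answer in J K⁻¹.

Entropy is a state function, so ΔS_gas depends only on the end states.
For an isothermal ideal gas ΔS_gas = nR ln(P₁/P₂) = 1.31 × 8.314 × ln(380/2440) = -20.3 J/K.

ΔS_gas = -20.3 J/K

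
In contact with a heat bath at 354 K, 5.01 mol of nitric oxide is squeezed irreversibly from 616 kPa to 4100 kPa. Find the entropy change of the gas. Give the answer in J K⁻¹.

Entropy is a state function, so ΔS_gas depends only on the end states.
For an isothermal ideal gas ΔS_gas = nR ln(P₁/P₂) = 5.01 × 8.314 × ln(616/4100) = -79 J/K.

ΔS_gas = -79 J/K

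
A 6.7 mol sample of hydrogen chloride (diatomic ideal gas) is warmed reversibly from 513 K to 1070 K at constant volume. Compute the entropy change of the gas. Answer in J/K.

ΔS = 102 J/K

At constant volume, ΔS = nC_V ln(T₂/T₁) with C_V = 5R/2 = 20.79 J mol⁻¹ K⁻¹.
ΔS = 6.7 × 20.79 × ln(1070/513) = 102 J/K.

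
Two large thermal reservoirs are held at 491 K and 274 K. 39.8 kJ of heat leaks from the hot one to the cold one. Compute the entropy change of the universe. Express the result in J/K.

ΔS_total = 64.2 J/K

ΔS_hot = −Q/T_H = −39800/491 = -81.06 J/K and ΔS_cold = +Q/T_C = 39800/274 = 145.3 J/K.
ΔS_total = -81.06 + 145.3 = 64.2 J/K, positive as the second law requires.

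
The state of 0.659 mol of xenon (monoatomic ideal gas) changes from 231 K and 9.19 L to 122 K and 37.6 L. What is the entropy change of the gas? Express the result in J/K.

Entropy is a state function: ΔS = nC_V ln(T₂/T₁) + nR ln(V₂/V₁), with C_V = 3R/2 = 12.47 J mol⁻¹ K⁻¹ for a monoatomic ideal gas.
ΔS = 0.659 × [12.47 × ln(122/231) + 8.314 × ln(37.6/9.19)] = 2.47 J/K.

ΔS = 2.47 J/K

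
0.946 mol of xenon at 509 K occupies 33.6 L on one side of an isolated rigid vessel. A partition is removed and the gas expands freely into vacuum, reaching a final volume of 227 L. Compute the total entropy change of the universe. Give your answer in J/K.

ΔS_universe = 15 J/K

For an ideal gas in free expansion Q = 0 and W = 0, so T is unchanged.
Entropy is a state function; using a reversible isothermal path, ΔS_gas = nR ln(V₂/V₁) = 0.946 × 8.314 × ln(227/33.6) = 15 J/K.
The insulated surroundings exchange no heat, so ΔS_surr = 0 and ΔS_universe = ΔS_gas.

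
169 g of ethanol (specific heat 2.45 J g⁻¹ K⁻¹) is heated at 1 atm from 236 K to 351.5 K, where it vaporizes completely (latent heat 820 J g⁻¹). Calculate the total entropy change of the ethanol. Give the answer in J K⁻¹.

Warming step: ΔS₁ = m c ln(T_tr/T_i) = 169 × 2.45 × ln(351.5/236) = 164.9 J/K.
Phase change: ΔS₂ = +mL/T_tr = 169 × 820 / 351.5 = 394.3 J/K.
ΔS_total = (164.9) + (394.3) = 559 J/K.

ΔS = 559 J/K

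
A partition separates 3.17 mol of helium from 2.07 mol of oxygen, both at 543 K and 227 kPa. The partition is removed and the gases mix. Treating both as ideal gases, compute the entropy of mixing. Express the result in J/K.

Mole fractions: x_A = 3.17/5.24 = 0.605, x_B = 0.395.
ΔS_mix = −R(n_A ln x_A + n_B ln x_B) = −8.314 × (3.17 ln 0.605 + 2.07 ln 0.395) = 29.2 J/K.

ΔS_mix = 29.2 J/K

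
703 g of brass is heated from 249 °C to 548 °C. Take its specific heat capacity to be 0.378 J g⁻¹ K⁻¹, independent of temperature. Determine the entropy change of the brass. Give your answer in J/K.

ΔS = 120 J/K

In kelvin: T₁ = 522.15 K, T₂ = 821.15 K. ΔS = ∫dQ_rev/T = m c ln(T₂/T₁) = 703 × 0.378 × ln(821.15/522.15) = 120 J/K.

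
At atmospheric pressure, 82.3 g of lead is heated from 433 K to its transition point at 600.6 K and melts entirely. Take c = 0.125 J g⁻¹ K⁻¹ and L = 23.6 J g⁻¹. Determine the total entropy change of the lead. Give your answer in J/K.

Warming step: ΔS₁ = m c ln(T_tr/T_i) = 82.3 × 0.125 × ln(600.6/433) = 3.366 J/K.
Phase change: ΔS₂ = +mL/T_tr = 82.3 × 23.6 / 600.6 = 3.234 J/K.
ΔS_total = (3.366) + (3.234) = 6.6 J/K.

ΔS = 6.6 J/K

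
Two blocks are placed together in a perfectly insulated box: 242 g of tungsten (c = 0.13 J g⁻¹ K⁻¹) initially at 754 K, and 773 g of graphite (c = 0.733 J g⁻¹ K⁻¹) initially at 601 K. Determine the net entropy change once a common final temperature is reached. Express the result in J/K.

Energy balance: T_f = (m₁c₁T₁ + m₂c₂T₂)/(m₁c₁ + m₂c₂) = 609.05 K.
ΔS₁ = m₁c₁ ln(T_f/T₁) = 31.46 × ln(609.05/754) = -6.7166 J/K.
ΔS₂ = m₂c₂ ln(T_f/T₂) = 566.609 × ln(609.05/601) = 7.5373 J/K.
ΔS_total = -6.7166 + 7.5373 = 0.821 J/K.

ΔS_total = 0.821 J/K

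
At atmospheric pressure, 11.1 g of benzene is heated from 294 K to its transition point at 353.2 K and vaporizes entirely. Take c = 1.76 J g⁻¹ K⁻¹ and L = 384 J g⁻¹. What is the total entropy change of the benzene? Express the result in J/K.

ΔS = 15.7 J/K

Warming step: ΔS₁ = m c ln(T_tr/T_i) = 11.1 × 1.76 × ln(353.2/294) = 3.584 J/K.
Phase change: ΔS₂ = +mL/T_tr = 11.1 × 384 / 353.2 = 12.07 J/K.
ΔS_total = (3.584) + (12.07) = 15.7 J/K.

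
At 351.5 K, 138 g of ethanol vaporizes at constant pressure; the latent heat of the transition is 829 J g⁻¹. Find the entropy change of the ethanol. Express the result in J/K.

ΔS = 325 J/K

Heat absorbed by the substance: Q = mL = 138 × 829 = 114402 J.
At constant T, ΔS = Q_rev/T = 114402 / 351.5 = 325 J/K.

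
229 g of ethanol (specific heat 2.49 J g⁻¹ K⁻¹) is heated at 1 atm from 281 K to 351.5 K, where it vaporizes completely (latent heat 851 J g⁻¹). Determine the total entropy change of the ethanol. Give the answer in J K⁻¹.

Warming step: ΔS₁ = m c ln(T_tr/T_i) = 229 × 2.49 × ln(351.5/281) = 127.6 J/K.
Phase change: ΔS₂ = +mL/T_tr = 229 × 851 / 351.5 = 554.4 J/K.
ΔS_total = (127.6) + (554.4) = 682 J/K.

ΔS = 682 J/K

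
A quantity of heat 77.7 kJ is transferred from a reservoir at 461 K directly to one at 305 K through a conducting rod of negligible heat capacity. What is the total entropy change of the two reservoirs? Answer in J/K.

ΔS_total = 86.2 J/K

ΔS_hot = −Q/T_H = −77700/461 = -168.55 J/K and ΔS_cold = +Q/T_C = 77700/305 = 254.75 J/K.
ΔS_total = -168.55 + 254.75 = 86.2 J/K, positive as the second law requires.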